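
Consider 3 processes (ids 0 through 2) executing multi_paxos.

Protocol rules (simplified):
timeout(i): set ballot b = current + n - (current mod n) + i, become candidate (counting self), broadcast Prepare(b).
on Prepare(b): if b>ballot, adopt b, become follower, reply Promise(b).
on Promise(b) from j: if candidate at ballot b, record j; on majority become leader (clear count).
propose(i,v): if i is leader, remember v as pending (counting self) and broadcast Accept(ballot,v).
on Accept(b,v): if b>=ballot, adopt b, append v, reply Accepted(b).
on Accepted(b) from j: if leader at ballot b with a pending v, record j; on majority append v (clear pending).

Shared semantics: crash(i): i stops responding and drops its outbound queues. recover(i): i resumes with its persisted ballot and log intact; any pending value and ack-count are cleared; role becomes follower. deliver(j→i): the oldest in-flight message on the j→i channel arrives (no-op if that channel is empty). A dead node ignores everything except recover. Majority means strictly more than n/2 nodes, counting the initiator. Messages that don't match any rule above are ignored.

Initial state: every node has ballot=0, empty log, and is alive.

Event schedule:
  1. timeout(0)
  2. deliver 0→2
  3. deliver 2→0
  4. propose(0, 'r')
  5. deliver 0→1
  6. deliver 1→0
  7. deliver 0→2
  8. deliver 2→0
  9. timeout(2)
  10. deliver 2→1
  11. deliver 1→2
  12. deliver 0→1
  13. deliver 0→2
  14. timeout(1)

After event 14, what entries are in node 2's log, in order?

after 1 — timeout(0): n0:cand/b3/[-]
after 2 — deliver 0→2: n2:foll/b3/[-]
after 3 — deliver 2→0: n0:lead/b3/[-]
after 4 — propose(0,'r'): ·
after 5 — deliver 0→1: n1:foll/b3/[-]
after 6 — deliver 1→0: ·
after 7 — deliver 0→2: n2:foll/b3/[r]
after 8 — deliver 2→0: n0:lead/b3/[r]
after 9 — timeout(2): n2:cand/b8/[r]
after 10 — deliver 2→1: n1:foll/b8/[-]
after 11 — deliver 1→2: n2:lead/b8/[r]
after 12 — deliver 0→1: ·
after 13 — deliver 0→2: ·
after 14 — timeout(1): n1:cand/b10/[-]

r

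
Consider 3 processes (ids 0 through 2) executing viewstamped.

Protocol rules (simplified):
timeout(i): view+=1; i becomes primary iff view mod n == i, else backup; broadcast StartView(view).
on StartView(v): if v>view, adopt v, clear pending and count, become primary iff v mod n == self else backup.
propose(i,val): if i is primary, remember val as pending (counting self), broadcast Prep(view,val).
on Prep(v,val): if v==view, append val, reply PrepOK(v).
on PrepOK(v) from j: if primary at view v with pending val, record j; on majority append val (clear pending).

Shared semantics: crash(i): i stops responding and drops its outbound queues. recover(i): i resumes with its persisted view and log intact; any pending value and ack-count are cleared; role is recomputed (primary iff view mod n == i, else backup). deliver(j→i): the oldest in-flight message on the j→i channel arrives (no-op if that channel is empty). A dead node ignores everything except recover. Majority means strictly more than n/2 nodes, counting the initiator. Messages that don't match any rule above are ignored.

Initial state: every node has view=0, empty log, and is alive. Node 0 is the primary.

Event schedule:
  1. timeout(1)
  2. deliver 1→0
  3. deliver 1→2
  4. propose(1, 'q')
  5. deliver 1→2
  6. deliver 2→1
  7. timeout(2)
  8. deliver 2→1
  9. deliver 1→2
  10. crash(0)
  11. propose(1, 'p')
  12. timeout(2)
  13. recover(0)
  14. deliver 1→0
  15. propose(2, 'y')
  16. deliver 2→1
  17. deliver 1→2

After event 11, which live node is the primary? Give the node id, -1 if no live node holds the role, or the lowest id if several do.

2

e1 timeout(1): 1[prim,v=1,-]
e2 deliver 1→0: 0[back,v=1,-]
e3 deliver 1→2: 2[back,v=1,-]
e4 propose(1,'q'): ·
e5 deliver 1→2: 2[back,v=1,q]
e6 deliver 2→1: 1[prim,v=1,q]
e7 timeout(2): 2[prim,v=2,q]
e8 deliver 2→1: 1[back,v=2,q]
e9 deliver 1→2: ·
e10 crash(0): 0[✗back,v=1,-]
e11 propose(1,'p'): ·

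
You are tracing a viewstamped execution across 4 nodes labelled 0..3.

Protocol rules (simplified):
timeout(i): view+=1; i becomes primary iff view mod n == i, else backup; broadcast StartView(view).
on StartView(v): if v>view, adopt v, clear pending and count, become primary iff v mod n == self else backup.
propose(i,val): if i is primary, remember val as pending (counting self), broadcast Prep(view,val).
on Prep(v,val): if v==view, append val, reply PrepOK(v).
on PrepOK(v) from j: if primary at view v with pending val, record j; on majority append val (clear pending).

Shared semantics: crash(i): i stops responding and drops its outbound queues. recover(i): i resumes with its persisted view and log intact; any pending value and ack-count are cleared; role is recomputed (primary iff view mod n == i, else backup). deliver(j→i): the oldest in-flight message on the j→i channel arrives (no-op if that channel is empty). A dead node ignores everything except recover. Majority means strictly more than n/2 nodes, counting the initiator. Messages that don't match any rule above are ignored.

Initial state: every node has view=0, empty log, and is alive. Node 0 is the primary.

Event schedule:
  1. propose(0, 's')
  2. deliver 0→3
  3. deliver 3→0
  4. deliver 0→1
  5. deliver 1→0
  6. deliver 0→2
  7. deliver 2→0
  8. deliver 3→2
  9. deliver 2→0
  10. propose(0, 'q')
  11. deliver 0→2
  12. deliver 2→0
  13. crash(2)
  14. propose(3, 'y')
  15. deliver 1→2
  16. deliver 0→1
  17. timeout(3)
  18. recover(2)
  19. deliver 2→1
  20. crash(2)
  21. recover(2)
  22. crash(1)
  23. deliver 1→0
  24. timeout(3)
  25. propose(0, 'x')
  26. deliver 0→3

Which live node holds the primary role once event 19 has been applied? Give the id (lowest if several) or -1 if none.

0

[1] propose(0,'s') → ∅
[2] deliver 0→3 → N3(back v0 [s])
[3] deliver 3→0 → ∅
[4] deliver 0→1 → N1(back v0 [s])
[5] deliver 1→0 → N0(prim v0 [s])
[6] deliver 0→2 → N2(back v0 [s])
[7] deliver 2→0 → ∅
[8] deliver 3→2 → ∅
[9] deliver 2→0 → ∅
[10] propose(0,'q') → ∅
[11] deliver 0→2 → N2(back v0 [s,q])
[12] deliver 2→0 → ∅
[13] crash(2) → N2(✗back v0 [s,q])
[14] propose(3,'y') → ∅
[15] deliver 1→2 → ∅
[16] deliver 0→1 → N1(back v0 [s,q])
[17] timeout(3) → N3(back v1 [s])
[18] recover(2) → N2(back v0 [s,q])
[19] deliver 2→1 → ∅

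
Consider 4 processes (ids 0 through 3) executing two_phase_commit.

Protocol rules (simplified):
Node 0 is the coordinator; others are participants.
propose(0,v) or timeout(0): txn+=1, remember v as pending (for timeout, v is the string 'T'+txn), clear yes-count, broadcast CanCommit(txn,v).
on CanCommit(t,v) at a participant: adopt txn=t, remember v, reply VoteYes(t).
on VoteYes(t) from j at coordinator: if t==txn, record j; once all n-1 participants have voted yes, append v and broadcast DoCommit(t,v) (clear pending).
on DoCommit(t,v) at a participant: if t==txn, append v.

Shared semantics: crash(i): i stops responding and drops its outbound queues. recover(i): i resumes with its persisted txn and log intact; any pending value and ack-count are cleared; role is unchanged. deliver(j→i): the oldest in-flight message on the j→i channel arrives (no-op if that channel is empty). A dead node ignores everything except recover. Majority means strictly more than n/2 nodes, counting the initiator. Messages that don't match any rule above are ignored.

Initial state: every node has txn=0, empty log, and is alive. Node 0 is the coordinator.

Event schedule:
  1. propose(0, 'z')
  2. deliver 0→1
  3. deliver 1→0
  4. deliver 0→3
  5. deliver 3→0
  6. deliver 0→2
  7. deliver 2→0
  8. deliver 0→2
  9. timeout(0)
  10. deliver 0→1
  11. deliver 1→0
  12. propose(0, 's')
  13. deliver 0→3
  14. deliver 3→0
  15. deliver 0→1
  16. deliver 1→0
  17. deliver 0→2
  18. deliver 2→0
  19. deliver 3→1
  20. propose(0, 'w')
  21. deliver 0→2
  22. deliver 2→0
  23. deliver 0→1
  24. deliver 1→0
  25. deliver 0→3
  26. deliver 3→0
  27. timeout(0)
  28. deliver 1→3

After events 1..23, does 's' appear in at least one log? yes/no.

after 1 — propose(0,'z'): n0:coor/t1/[-]
after 2 — deliver 0→1: n1:part/t1/[-]
after 3 — deliver 1→0: ·
after 4 — deliver 0→3: n3:part/t1/[-]
after 5 — deliver 3→0: ·
after 6 — deliver 0→2: n2:part/t1/[-]
after 7 — deliver 2→0: n0:coor/t1/[z]
after 8 — deliver 0→2: n2:part/t1/[z]
after 9 — timeout(0): n0:coor/t2/[z]
after 10 — deliver 0→1: n1:part/t1/[z]
after 11 — deliver 1→0: ·
after 12 — propose(0,'s'): n0:coor/t3/[z]
after 13 — deliver 0→3: n3:part/t1/[z]
after 14 — deliver 3→0: ·
after 15 — deliver 0→1: n1:part/t2/[z]
after 16 — deliver 1→0: ·
after 17 — deliver 0→2: n2:part/t2/[z]
after 18 — deliver 2→0: ·
after 19 — deliver 3→1: ·
after 20 — propose(0,'w'): n0:coor/t4/[z]
after 21 — deliver 0→2: n2:part/t3/[z]
after 22 — deliver 2→0: ·
after 23 — deliver 0→1: n1:part/t3/[z]

no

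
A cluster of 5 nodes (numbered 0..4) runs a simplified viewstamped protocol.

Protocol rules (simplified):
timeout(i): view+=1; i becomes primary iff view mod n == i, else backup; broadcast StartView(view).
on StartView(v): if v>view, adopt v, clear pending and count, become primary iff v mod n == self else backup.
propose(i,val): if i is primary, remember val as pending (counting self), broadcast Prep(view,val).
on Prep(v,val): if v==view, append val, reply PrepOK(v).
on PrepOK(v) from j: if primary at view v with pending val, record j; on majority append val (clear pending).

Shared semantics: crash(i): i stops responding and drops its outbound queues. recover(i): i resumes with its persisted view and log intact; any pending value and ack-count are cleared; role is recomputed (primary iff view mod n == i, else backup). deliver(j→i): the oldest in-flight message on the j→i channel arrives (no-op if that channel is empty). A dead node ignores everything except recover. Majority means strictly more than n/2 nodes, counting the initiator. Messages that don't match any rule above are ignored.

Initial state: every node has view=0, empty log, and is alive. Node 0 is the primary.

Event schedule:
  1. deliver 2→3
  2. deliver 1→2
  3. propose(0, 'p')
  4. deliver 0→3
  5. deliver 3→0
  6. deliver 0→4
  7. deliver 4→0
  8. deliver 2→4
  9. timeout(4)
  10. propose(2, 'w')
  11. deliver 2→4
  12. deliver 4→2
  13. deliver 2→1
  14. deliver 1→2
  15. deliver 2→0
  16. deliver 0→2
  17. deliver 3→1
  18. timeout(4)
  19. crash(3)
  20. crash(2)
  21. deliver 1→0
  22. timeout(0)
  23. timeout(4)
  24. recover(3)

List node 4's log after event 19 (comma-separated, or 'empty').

p

1. deliver 2→3:  nop
2. deliver 1→2:  nop
3. propose(0,'p'):  nop
4. deliver 0→3:  <3:back v0 p>
5. deliver 3→0:  nop
6. deliver 0→4:  <4:back v0 p>
7. deliver 4→0:  <0:prim v0 p>
8. deliver 2→4:  nop
9. timeout(4):  <4:back v1 p>
10. propose(2,'w'):  nop
11. deliver 2→4:  nop
12. deliver 4→2:  <2:back v1 ->
13. deliver 2→1:  nop
14. deliver 1→2:  nop
15. deliver 2→0:  nop
16. deliver 0→2:  nop
17. deliver 3→1:  nop
18. timeout(4):  <4:back v2 p>
19. crash(3):  <3:✗back v0 p>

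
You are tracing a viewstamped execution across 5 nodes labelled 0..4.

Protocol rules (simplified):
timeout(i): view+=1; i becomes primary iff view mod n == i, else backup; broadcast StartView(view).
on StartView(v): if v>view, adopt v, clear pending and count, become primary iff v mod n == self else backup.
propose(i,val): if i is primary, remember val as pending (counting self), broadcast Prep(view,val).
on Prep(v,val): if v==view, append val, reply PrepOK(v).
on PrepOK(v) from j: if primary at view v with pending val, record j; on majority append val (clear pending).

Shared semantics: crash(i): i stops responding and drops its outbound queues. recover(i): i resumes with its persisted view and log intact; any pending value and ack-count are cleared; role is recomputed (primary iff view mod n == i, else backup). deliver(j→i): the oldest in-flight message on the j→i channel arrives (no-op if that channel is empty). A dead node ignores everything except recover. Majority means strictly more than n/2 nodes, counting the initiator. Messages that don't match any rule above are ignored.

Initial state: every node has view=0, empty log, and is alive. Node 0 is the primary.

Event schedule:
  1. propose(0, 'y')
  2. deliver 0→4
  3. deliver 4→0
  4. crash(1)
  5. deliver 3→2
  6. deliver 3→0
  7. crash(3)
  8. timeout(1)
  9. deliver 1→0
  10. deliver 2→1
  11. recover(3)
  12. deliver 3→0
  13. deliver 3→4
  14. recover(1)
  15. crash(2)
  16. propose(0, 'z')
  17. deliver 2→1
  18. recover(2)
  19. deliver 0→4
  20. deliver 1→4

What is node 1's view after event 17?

0

step 1 propose(0,'y'): —
step 2 deliver 0→4: 4={back,v=0,log=y}
step 3 deliver 4→0: —
step 4 crash(1): 1={✗back,v=0,log=-}
step 5 deliver 3→2: —
step 6 deliver 3→0: —
step 7 crash(3): 3={✗back,v=0,log=-}
step 8 timeout(1): —
step 9 deliver 1→0: —
step 10 deliver 2→1: —
step 11 recover(3): 3={back,v=0,log=-}
step 12 deliver 3→0: —
step 13 deliver 3→4: —
step 14 recover(1): 1={back,v=0,log=-}
step 15 crash(2): 2={✗back,v=0,log=-}
step 16 propose(0,'z'): —
step 17 deliver 2→1: —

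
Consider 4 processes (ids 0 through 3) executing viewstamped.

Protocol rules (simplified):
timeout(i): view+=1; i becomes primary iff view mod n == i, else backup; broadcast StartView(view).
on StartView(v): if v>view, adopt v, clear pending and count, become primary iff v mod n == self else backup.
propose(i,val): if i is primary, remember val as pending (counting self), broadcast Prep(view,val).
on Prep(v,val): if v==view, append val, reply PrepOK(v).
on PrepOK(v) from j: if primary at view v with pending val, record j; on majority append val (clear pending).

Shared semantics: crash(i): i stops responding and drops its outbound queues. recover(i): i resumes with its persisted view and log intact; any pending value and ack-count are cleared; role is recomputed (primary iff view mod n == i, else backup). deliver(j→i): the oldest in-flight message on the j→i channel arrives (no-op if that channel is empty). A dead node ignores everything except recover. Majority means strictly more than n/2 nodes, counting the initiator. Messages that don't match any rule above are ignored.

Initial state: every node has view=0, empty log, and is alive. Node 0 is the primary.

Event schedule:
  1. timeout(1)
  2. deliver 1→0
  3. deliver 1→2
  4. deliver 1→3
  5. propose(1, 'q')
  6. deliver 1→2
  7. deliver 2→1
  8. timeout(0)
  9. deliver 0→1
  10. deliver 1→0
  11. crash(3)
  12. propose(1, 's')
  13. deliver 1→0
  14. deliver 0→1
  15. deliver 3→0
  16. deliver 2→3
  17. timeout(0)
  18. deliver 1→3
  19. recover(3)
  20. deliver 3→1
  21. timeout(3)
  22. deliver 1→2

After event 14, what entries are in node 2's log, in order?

e1 timeout(1): 1[prim,v=1,-]
e2 deliver 1→0: 0[back,v=1,-]
e3 deliver 1→2: 2[back,v=1,-]
e4 deliver 1→3: 3[back,v=1,-]
e5 propose(1,'q'): ·
e6 deliver 1→2: 2[back,v=1,q]
e7 deliver 2→1: ·
e8 timeout(0): 0[back,v=2,-]
e9 deliver 0→1: 1[back,v=2,-]
e10 deliver 1→0: ·
e11 crash(3): 3[✗back,v=1,-]
e12 propose(1,'s'): ·
e13 deliver 1→0: ·
e14 deliver 0→1: ·

q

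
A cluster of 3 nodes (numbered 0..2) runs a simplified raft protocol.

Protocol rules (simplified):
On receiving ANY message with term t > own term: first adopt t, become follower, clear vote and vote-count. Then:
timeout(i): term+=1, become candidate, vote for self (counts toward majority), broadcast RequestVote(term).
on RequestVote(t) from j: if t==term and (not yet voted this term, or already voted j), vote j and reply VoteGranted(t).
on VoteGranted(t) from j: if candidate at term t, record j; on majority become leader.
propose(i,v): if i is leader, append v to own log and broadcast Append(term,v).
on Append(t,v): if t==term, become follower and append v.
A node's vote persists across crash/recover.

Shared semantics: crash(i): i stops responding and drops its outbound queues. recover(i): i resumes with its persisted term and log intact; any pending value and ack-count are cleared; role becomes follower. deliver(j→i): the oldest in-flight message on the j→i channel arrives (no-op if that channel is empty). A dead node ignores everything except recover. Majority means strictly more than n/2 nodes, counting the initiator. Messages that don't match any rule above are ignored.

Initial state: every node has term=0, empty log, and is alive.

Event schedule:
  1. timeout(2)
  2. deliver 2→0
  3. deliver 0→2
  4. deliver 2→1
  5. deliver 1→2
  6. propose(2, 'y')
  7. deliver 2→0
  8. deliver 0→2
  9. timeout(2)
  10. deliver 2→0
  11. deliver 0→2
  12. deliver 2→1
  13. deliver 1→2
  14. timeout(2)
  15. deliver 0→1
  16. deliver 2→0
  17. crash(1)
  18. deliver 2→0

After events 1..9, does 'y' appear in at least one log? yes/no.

yes

step 1 timeout(2): 2={cand,t=1,log=-}
step 2 deliver 2→0: 0={foll,t=1,log=-}
step 3 deliver 0→2: 2={lead,t=1,log=-}
step 4 deliver 2→1: 1={foll,t=1,log=-}
step 5 deliver 1→2: —
step 6 propose(2,'y'): 2={lead,t=1,log=y}
step 7 deliver 2→0: 0={foll,t=1,log=y}
step 8 deliver 0→2: —
step 9 timeout(2): 2={cand,t=2,log=y}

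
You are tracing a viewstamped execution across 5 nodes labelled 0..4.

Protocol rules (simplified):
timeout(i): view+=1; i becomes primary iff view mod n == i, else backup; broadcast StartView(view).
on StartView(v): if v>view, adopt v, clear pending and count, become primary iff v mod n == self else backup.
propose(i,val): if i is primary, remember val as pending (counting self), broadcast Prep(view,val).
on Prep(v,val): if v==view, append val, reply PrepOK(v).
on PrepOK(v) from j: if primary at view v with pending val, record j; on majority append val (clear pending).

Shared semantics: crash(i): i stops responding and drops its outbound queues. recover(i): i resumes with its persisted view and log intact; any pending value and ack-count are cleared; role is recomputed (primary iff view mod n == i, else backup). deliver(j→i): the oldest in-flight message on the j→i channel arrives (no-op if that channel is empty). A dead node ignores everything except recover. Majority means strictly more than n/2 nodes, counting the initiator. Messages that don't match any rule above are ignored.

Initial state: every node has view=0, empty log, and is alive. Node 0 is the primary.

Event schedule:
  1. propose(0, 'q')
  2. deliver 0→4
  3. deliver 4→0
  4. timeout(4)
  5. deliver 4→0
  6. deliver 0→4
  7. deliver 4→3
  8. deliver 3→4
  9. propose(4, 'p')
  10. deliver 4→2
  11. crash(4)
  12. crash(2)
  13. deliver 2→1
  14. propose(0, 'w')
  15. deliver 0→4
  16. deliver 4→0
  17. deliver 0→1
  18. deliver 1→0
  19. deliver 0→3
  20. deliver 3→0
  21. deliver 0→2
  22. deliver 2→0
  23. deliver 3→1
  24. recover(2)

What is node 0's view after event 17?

e1 propose(0,'q'): ·
e2 deliver 0→4: 4[back,v=0,q]
e3 deliver 4→0: ·
e4 timeout(4): 4[back,v=1,q]
e5 deliver 4→0: 0[back,v=1,-]
e6 deliver 0→4: ·
e7 deliver 4→3: 3[back,v=1,-]
e8 deliver 3→4: ·
e9 propose(4,'p'): ·
e10 deliver 4→2: 2[back,v=1,-]
e11 crash(4): 4[✗back,v=1,q]
e12 crash(2): 2[✗back,v=1,-]
e13 deliver 2→1: ·
e14 propose(0,'w'): ·
e15 deliver 0→4: ·
e16 deliver 4→0: ·
e17 deliver 0→1: 1[back,v=0,q]

1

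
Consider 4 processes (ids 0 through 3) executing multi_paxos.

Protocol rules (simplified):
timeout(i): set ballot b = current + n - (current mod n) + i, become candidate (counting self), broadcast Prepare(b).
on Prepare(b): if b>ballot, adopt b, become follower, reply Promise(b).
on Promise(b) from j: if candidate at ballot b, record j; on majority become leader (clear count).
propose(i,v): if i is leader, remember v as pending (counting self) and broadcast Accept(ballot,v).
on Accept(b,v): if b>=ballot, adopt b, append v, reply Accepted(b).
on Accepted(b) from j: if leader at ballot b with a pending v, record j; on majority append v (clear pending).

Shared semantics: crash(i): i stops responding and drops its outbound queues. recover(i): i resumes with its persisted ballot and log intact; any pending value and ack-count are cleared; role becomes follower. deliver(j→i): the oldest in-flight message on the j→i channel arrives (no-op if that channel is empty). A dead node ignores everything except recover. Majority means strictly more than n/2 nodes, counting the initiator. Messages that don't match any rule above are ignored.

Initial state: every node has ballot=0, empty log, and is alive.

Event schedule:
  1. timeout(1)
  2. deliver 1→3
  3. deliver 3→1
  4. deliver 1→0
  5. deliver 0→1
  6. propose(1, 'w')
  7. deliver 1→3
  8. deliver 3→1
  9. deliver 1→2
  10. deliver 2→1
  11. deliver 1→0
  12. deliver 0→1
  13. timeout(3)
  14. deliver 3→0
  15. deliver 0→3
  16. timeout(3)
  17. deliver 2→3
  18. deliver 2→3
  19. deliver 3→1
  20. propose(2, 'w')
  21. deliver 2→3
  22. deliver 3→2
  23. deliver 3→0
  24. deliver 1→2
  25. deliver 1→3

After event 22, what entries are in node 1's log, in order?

step 1 timeout(1): 1={cand,b=5,log=-}
step 2 deliver 1→3: 3={foll,b=5,log=-}
step 3 deliver 3→1: —
step 4 deliver 1→0: 0={foll,b=5,log=-}
step 5 deliver 0→1: 1={lead,b=5,log=-}
step 6 propose(1,'w'): —
step 7 deliver 1→3: 3={foll,b=5,log=w}
step 8 deliver 3→1: —
step 9 deliver 1→2: 2={foll,b=5,log=-}
step 10 deliver 2→1: —
step 11 deliver 1→0: 0={foll,b=5,log=w}
step 12 deliver 0→1: 1={lead,b=5,log=w}
step 13 timeout(3): 3={cand,b=11,log=w}
step 14 deliver 3→0: 0={foll,b=11,log=w}
step 15 deliver 0→3: —
step 16 timeout(3): 3={cand,b=15,log=w}
step 17 deliver 2→3: —
step 18 deliver 2→3: —
step 19 deliver 3→1: 1={foll,b=11,log=w}
step 20 propose(2,'w'): —
step 21 deliver 2→3: —
step 22 deliver 3→2: 2={foll,b=11,log=-}

w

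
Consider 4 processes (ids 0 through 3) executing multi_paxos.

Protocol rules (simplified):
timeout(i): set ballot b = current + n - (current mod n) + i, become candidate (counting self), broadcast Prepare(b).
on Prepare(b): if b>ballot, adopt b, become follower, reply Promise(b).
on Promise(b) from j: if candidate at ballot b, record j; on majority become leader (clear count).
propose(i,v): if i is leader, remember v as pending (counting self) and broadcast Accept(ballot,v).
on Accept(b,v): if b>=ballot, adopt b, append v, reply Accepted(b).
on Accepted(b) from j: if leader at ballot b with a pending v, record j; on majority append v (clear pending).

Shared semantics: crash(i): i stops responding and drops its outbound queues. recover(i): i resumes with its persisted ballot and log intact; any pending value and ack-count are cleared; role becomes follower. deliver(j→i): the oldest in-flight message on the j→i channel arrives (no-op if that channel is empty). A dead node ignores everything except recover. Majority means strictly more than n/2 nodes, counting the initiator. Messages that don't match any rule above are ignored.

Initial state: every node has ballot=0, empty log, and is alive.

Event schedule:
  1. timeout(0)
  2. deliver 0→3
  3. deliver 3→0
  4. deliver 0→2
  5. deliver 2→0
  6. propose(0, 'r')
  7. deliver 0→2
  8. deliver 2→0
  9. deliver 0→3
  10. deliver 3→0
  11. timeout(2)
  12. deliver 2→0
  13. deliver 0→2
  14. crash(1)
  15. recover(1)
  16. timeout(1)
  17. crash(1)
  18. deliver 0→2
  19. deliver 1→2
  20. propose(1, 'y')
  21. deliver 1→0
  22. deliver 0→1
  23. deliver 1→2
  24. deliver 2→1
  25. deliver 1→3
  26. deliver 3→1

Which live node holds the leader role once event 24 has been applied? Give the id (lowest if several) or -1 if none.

after 1 — timeout(0): n0:cand/b4/[-]
after 2 — deliver 0→3: n3:foll/b4/[-]
after 3 — deliver 3→0: ·
after 4 — deliver 0→2: n2:foll/b4/[-]
after 5 — deliver 2→0: n0:lead/b4/[-]
after 6 — propose(0,'r'): ·
after 7 — deliver 0→2: n2:foll/b4/[r]
after 8 — deliver 2→0: ·
after 9 — deliver 0→3: n3:foll/b4/[r]
after 10 — deliver 3→0: n0:lead/b4/[r]
after 11 — timeout(2): n2:cand/b10/[r]
after 12 — deliver 2→0: n0:foll/b10/[r]
after 13 — deliver 0→2: ·
after 14 — crash(1): n1:✗foll/b0/[-]
after 15 — recover(1): n1:foll/b0/[-]
after 16 — timeout(1): n1:cand/b5/[-]
after 17 — crash(1): n1:✗cand/b5/[-]
after 18 — deliver 0→2: ·
after 19 — deliver 1→2: ·
after 20 — propose(1,'y'): ·
after 21 — deliver 1→0: ·
after 22 — deliver 0→1: ·
after 23 — deliver 1→2: ·
after 24 — deliver 2→1: ·

-1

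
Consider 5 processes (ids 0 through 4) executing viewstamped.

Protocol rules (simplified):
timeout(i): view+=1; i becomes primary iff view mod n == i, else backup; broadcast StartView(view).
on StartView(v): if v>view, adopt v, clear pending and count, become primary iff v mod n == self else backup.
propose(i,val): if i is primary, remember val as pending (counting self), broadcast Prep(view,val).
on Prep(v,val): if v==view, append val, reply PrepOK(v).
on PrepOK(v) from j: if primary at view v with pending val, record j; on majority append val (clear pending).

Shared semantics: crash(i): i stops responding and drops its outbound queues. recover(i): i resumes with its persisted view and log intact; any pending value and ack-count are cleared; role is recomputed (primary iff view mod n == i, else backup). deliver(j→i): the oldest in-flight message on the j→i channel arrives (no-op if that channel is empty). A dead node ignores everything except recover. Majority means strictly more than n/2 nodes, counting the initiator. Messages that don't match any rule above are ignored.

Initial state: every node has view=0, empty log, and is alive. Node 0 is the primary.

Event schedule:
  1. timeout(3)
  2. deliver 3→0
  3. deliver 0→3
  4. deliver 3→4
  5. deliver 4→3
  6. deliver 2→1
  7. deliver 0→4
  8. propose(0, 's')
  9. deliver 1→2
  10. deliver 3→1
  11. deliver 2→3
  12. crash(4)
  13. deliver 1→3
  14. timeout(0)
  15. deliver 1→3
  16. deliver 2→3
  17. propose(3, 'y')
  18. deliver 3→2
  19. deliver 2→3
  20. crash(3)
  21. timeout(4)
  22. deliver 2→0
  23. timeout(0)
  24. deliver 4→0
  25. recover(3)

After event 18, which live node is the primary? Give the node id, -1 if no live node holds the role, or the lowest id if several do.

step 1 timeout(3): 3={back,v=1,log=-}
step 2 deliver 3→0: 0={back,v=1,log=-}
step 3 deliver 0→3: —
step 4 deliver 3→4: 4={back,v=1,log=-}
step 5 deliver 4→3: —
step 6 deliver 2→1: —
step 7 deliver 0→4: —
step 8 propose(0,'s'): —
step 9 deliver 1→2: —
step 10 deliver 3→1: 1={prim,v=1,log=-}
step 11 deliver 2→3: —
step 12 crash(4): 4={✗back,v=1,log=-}
step 13 deliver 1→3: —
step 14 timeout(0): 0={back,v=2,log=-}
step 15 deliver 1→3: —
step 16 deliver 2→3: —
step 17 propose(3,'y'): —
step 18 deliver 3→2: 2={back,v=1,log=-}

1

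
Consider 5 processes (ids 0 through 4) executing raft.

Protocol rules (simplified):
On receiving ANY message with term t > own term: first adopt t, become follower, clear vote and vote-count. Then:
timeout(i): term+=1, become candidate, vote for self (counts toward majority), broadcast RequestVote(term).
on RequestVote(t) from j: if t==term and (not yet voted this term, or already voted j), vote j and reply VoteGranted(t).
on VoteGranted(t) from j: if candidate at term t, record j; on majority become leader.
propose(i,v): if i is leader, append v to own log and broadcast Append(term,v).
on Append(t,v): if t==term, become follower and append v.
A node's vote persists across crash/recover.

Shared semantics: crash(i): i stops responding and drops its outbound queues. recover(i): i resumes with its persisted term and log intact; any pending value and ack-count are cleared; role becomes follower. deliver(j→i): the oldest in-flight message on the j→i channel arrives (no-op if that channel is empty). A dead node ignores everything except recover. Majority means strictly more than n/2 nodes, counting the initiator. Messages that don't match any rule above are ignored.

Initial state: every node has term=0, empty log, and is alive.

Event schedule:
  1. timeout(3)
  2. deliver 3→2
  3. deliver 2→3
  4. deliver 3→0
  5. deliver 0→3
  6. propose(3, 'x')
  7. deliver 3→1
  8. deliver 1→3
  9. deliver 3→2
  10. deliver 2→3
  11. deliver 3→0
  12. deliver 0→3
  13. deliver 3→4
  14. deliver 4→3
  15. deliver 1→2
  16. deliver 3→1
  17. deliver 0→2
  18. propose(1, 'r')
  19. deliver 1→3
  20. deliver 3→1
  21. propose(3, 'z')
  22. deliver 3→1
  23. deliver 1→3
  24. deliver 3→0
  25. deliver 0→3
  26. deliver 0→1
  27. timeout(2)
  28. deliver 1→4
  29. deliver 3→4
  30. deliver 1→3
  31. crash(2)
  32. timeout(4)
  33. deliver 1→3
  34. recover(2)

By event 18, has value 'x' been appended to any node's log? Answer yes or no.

e1 timeout(3): 3[cand,t=1,-]
e2 deliver 3→2: 2[foll,t=1,-]
e3 deliver 2→3: ·
e4 deliver 3→0: 0[foll,t=1,-]
e5 deliver 0→3: 3[lead,t=1,-]
e6 propose(3,'x'): 3[lead,t=1,x]
e7 deliver 3→1: 1[foll,t=1,-]
e8 deliver 1→3: ·
e9 deliver 3→2: 2[foll,t=1,x]
e10 deliver 2→3: ·
e11 deliver 3→0: 0[foll,t=1,x]
e12 deliver 0→3: ·
e13 deliver 3→4: 4[foll,t=1,-]
e14 deliver 4→3: ·
e15 deliver 1→2: ·
e16 deliver 3→1: 1[foll,t=1,x]
e17 deliver 0→2: ·
e18 propose(1,'r'): ·

yes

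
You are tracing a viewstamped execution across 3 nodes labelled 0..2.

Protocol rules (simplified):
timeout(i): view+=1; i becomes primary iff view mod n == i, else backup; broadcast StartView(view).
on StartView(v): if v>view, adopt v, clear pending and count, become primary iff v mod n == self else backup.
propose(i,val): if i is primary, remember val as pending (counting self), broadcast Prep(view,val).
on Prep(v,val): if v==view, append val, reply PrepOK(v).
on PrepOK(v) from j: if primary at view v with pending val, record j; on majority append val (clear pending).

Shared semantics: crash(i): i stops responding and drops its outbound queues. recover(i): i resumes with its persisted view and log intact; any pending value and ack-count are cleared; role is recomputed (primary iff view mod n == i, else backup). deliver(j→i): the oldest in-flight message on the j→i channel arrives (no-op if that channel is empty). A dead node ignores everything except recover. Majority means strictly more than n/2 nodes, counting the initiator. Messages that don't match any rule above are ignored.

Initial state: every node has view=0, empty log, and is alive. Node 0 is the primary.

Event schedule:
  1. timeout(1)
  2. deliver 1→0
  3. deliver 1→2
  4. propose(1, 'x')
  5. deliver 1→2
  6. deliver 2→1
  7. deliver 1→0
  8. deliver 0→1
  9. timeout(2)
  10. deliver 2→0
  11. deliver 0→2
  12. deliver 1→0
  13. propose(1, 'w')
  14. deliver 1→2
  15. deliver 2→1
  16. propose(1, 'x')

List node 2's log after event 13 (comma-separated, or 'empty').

x

after 1 — timeout(1): n1:prim/v1/[-]
after 2 — deliver 1→0: n0:back/v1/[-]
after 3 — deliver 1→2: n2:back/v1/[-]
after 4 — propose(1,'x'): ·
after 5 — deliver 1→2: n2:back/v1/[x]
after 6 — deliver 2→1: n1:prim/v1/[x]
after 7 — deliver 1→0: n0:back/v1/[x]
after 8 — deliver 0→1: ·
after 9 — timeout(2): n2:prim/v2/[x]
after 10 — deliver 2→0: n0:back/v2/[x]
after 11 — deliver 0→2: ·
after 12 — deliver 1→0: ·
after 13 — propose(1,'w'): ·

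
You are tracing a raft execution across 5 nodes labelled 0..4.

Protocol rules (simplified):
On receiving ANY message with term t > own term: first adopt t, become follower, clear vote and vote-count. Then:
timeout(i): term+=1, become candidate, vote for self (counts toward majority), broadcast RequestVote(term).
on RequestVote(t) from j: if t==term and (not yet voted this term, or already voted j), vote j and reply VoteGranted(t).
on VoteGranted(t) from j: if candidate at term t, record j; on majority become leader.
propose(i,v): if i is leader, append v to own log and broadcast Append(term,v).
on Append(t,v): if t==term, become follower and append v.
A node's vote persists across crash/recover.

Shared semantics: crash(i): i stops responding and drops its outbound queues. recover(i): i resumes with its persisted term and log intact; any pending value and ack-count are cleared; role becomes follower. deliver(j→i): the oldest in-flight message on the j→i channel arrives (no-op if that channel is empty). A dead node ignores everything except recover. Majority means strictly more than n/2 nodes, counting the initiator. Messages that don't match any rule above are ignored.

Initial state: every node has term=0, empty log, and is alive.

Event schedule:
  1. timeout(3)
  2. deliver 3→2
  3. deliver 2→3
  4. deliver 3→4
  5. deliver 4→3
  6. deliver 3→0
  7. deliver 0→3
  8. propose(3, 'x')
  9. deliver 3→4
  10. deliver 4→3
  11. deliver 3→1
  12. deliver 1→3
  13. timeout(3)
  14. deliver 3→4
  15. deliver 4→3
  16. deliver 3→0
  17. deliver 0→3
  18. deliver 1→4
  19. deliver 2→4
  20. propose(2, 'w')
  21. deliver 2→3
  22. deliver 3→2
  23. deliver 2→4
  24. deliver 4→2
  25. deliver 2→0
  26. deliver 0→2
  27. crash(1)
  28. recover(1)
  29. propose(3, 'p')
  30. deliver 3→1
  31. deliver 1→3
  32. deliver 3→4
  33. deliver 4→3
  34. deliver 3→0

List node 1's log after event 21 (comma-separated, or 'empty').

empty

step 1 timeout(3): 3={cand,t=1,log=-}
step 2 deliver 3→2: 2={foll,t=1,log=-}
step 3 deliver 2→3: —
step 4 deliver 3→4: 4={foll,t=1,log=-}
step 5 deliver 4→3: 3={lead,t=1,log=-}
step 6 deliver 3→0: 0={foll,t=1,log=-}
step 7 deliver 0→3: —
step 8 propose(3,'x'): 3={lead,t=1,log=x}
step 9 deliver 3→4: 4={foll,t=1,log=x}
step 10 deliver 4→3: —
step 11 deliver 3→1: 1={foll,t=1,log=-}
step 12 deliver 1→3: —
step 13 timeout(3): 3={cand,t=2,log=x}
step 14 deliver 3→4: 4={foll,t=2,log=x}
step 15 deliver 4→3: —
step 16 deliver 3→0: 0={foll,t=1,log=x}
step 17 deliver 0→3: —
step 18 deliver 1→4: —
step 19 deliver 2→4: —
step 20 propose(2,'w'): —
step 21 deliver 2→3: —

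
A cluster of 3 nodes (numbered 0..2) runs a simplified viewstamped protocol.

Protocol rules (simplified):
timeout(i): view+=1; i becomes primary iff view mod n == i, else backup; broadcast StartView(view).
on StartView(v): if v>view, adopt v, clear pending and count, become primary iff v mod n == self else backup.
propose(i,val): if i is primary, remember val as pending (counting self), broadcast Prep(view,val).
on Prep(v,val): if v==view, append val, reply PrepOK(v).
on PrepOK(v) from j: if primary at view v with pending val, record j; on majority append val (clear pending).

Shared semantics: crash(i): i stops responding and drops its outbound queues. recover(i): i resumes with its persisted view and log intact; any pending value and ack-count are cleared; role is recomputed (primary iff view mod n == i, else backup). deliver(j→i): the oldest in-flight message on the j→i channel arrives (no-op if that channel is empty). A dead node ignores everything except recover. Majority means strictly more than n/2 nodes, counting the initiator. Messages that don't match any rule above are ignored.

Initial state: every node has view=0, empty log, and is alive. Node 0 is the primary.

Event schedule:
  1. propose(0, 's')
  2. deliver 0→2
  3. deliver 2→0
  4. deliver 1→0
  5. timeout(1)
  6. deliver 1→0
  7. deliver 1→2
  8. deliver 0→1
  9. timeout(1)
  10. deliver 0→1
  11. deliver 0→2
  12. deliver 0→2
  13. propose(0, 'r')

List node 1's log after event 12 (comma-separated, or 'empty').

empty

1. propose(0,'s'):  nop
2. deliver 0→2:  <2:back v0 s>
3. deliver 2→0:  <0:prim v0 s>
4. deliver 1→0:  nop
5. timeout(1):  <1:prim v1 ->
6. deliver 1→0:  <0:back v1 s>
7. deliver 1→2:  <2:back v1 s>
8. deliver 0→1:  nop
9. timeout(1):  <1:back v2 ->
10. deliver 0→1:  nop
11. deliver 0→2:  nop
12. deliver 0→2:  nop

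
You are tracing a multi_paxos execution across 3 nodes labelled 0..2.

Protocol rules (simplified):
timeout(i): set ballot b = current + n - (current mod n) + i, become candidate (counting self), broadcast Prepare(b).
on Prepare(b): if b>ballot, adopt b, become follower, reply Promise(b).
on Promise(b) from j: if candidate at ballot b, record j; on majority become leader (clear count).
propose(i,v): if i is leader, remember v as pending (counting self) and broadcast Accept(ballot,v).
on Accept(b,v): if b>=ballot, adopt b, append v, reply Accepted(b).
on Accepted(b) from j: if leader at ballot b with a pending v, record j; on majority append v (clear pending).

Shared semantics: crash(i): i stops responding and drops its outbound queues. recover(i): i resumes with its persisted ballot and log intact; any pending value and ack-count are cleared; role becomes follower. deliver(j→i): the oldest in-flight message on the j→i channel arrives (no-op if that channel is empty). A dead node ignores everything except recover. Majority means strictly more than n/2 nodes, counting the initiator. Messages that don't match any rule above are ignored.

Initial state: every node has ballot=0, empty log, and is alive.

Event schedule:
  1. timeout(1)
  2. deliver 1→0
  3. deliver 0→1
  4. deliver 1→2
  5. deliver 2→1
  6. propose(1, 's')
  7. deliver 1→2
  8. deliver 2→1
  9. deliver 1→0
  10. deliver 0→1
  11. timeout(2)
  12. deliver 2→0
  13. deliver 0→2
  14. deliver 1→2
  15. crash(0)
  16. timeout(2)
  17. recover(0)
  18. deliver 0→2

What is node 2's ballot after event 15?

8

1. timeout(1):  <1:cand b4 ->
2. deliver 1→0:  <0:foll b4 ->
3. deliver 0→1:  <1:lead b4 ->
4. deliver 1→2:  <2:foll b4 ->
5. deliver 2→1:  nop
6. propose(1,'s'):  nop
7. deliver 1→2:  <2:foll b4 s>
8. deliver 2→1:  <1:lead b4 s>
9. deliver 1→0:  <0:foll b4 s>
10. deliver 0→1:  nop
11. timeout(2):  <2:cand b8 s>
12. deliver 2→0:  <0:foll b8 s>
13. deliver 0→2:  <2:lead b8 s>
14. deliver 1→2:  nop
15. crash(0):  <0:✗foll b8 s>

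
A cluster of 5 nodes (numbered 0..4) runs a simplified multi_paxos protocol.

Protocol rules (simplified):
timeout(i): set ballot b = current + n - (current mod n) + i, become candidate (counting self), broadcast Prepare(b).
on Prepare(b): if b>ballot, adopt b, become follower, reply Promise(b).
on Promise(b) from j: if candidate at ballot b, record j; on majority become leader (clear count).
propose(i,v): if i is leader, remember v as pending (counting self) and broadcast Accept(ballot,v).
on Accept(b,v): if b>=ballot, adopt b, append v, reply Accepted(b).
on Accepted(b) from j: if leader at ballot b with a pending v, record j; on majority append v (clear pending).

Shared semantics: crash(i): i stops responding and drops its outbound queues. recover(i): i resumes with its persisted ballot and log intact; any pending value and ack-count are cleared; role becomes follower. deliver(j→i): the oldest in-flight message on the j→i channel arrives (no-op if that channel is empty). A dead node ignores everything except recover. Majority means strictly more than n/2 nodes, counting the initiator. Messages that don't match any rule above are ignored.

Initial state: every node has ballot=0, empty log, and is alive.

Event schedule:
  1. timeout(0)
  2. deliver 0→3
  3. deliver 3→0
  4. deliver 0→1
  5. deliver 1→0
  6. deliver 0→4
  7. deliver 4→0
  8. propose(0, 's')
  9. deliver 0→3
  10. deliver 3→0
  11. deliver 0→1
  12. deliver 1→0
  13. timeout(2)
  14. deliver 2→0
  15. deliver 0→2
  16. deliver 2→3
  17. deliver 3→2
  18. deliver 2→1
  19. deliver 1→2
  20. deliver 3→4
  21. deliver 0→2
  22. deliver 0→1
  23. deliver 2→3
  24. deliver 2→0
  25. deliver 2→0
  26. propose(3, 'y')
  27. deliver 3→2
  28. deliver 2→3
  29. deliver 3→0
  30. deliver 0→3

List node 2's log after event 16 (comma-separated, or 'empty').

step 1 timeout(0): 0={cand,b=5,log=-}
step 2 deliver 0→3: 3={foll,b=5,log=-}
step 3 deliver 3→0: —
step 4 deliver 0→1: 1={foll,b=5,log=-}
step 5 deliver 1→0: 0={lead,b=5,log=-}
step 6 deliver 0→4: 4={foll,b=5,log=-}
step 7 deliver 4→0: —
step 8 propose(0,'s'): —
step 9 deliver 0→3: 3={foll,b=5,log=s}
step 10 deliver 3→0: —
step 11 deliver 0→1: 1={foll,b=5,log=s}
step 12 deliver 1→0: 0={lead,b=5,log=s}
step 13 timeout(2): 2={cand,b=7,log=-}
step 14 deliver 2→0: 0={foll,b=7,log=s}
step 15 deliver 0→2: —
step 16 deliver 2→3: 3={foll,b=7,log=s}

empty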